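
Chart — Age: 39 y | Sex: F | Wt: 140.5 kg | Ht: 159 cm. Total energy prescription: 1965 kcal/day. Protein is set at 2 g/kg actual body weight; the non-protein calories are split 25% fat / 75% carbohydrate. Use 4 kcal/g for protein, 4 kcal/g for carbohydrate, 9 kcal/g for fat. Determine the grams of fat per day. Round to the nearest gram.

23 g/day

Protein = 2 × 140.5 = 281 g → 281 × 4 = 1124 kcal.
Non-protein calories = 1965 − 1124 = 841 kcal.
Fat: 25% × 841 = 210.25 kcal; carbohydrate: 630.75 kcal.
Fat: 210.25 kcal ÷ 9 kcal/g = 23.3611 g.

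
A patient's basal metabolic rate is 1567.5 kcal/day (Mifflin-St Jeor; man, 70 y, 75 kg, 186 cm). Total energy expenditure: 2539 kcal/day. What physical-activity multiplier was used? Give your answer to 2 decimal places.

Activity factor = TEE ÷ BMR = 2539 ÷ 1567.5 = 1.62.

1.62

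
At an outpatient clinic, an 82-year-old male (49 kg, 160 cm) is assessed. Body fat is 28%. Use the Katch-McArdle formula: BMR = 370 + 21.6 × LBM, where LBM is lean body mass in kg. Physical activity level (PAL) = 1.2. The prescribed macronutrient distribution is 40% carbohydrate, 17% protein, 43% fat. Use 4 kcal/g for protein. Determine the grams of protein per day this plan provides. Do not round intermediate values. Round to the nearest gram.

LBM = 49 × (1 − 0.28) = 35.28 kg. Katch-McArdle: BMR = 370 + 21.6 × 35.28 = 1132.048 kcal/day.
TEE = 1132.048 × 1.2 = 1358.4576 kcal/day.
Protein energy = 17% × 1358.4576 = 230.9378 kcal.
Protein = 230.9378 ÷ 4 kcal/g = 57.7344 g.

58 g/day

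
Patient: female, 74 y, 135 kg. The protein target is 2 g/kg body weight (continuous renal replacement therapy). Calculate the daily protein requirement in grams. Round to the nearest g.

Protein = 2 g/kg × 135 kg = 270 g/day.

270 g/day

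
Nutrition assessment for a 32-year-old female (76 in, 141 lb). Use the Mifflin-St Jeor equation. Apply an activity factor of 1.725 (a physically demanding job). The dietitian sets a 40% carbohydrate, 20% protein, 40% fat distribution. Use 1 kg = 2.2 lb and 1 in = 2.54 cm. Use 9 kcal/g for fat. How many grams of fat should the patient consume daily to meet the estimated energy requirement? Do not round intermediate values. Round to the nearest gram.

Convert to metric: weight = 141 ÷ 2.2 = 64.0909 kg; height = 76 × 2.54 = 193.04 cm.
Mifflin-St Jeor (female): BMR = 10(64.0909) + 6.25(193.04) − 5(32) − 161 = 640.9091 + 1206.5 − 160 − 161 = 1526.4091 kcal/day.
TEE = 1526.4091 × 1.725 = 2633.0557 kcal/day.
Fat energy = 40% × 2633.0557 = 1053.2223 kcal.
Fat = 1053.2223 ÷ 9 kcal/g = 117.0247 g.

117 g/day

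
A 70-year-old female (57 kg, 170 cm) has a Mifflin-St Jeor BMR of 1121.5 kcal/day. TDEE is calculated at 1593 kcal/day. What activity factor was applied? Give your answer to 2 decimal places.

Activity factor = TEE ÷ BMR = 1593 ÷ 1121.5 = 1.42.

1.42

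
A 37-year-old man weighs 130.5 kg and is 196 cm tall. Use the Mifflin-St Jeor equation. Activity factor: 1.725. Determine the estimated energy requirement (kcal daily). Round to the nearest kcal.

4054 kcal daily

Mifflin-St Jeor (male): BMR = 10(130.5) + 6.25(196) − 5(37) + 5 = 1305 + 1225 − 185 + 5 = 2350 kcal/day.
TEE = BMR × activity factor = 2350 × 1.725 = 4053.75 kcal/day.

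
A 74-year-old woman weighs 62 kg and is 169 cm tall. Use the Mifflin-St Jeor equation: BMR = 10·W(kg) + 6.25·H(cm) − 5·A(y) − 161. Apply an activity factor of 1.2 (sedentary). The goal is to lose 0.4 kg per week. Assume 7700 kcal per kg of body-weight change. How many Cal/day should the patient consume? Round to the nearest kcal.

934 Cal/day

Mifflin-St Jeor (female): BMR = 10(62) + 6.25(169) − 5(74) − 161 = 620 + 1056.25 − 370 − 161 = 1145.25 kcal/day.
TEE = 1145.25 × 1.2 = 1374.3 kcal/day.
Required daily deficit = 0.4 × 7700 ÷ 7 = 440 kcal/day.
Target intake = 1374.3 − 440 = 934.3 kcal/day.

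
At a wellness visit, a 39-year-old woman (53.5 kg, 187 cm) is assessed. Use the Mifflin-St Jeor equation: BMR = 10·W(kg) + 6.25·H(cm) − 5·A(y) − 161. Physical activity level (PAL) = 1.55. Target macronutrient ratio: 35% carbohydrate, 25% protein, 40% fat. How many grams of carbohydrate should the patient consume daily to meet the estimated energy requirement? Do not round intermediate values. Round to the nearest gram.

183 g/day

Mifflin-St Jeor (female): BMR = 10(53.5) + 6.25(187) − 5(39) − 161 = 535 + 1168.75 − 195 − 161 = 1347.75 kcal/day.
TEE = 1347.75 × 1.55 = 2089.0125 kcal/day.
Carbohydrate energy = 35% × 2089.0125 = 731.1544 kcal.
Carbohydrate = 731.1544 ÷ 4 kcal/g = 182.7886 g.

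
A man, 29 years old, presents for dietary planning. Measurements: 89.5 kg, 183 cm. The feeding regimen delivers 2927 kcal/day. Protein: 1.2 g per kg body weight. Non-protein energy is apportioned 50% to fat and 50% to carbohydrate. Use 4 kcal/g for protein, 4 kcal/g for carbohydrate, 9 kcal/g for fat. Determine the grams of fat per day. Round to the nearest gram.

139 g/day

Protein = 1.2 × 89.5 = 107.4 g → 107.4 × 4 = 429.6 kcal.
Non-protein calories = 2927 − 429.6 = 2497.4 kcal.
Fat: 50% × 2497.4 = 1248.7 kcal; carbohydrate: 1248.7 kcal.
Fat: 1248.7 kcal ÷ 9 kcal/g = 138.7444 g.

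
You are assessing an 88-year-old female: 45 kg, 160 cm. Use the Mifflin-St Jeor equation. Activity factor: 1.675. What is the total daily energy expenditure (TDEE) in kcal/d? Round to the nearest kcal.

1422 kcal/d

Mifflin-St Jeor (female): BMR = 10(45) + 6.25(160) − 5(88) − 161 = 450 + 1000 − 440 − 161 = 849 kcal/day.
TEE = BMR × activity factor = 849 × 1.675 = 1422.075 kcal/day.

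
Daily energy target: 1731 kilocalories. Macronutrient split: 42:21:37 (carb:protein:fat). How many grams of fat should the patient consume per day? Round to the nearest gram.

71 g/day

Fat energy = 37% × 1731 = 640.47 kcal.
At 9 kcal/g: 640.47 ÷ 9 = 71.1633 g.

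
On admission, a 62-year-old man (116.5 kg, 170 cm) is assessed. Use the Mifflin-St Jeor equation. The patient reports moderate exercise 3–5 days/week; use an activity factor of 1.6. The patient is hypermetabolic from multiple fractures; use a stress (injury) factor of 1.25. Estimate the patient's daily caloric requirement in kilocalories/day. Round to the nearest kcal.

3845 kilocalories/day

Mifflin-St Jeor (male): BMR = 10(116.5) + 6.25(170) − 5(62) + 5 = 1165 + 1062.5 − 310 + 5 = 1922.5 kcal/day.
TEE = BMR × activity factor = 1922.5 × 1.6 = 3076 kcal/day.
Apply stress factor: 3076 × 1.25 = 3845 kcal/day.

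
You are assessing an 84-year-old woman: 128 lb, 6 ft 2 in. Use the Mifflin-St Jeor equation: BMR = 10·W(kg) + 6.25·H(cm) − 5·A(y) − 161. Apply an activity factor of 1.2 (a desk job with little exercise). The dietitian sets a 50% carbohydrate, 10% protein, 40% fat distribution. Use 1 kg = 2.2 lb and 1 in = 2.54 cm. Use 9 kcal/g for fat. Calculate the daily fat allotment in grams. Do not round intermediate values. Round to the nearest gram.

63 g/day

Convert to metric: weight = 128 ÷ 2.2 = 58.1818 kg; height = (6×12 + 2) × 2.54 = 74 × 2.54 = 187.96 cm.
Mifflin-St Jeor (female): BMR = 10(58.1818) + 6.25(187.96) − 5(84) − 161 = 581.8182 + 1174.75 − 420 − 161 = 1175.5682 kcal/day.
TEE = 1175.5682 × 1.2 = 1410.6818 kcal/day.
Fat energy = 40% × 1410.6818 = 564.2727 kcal.
Fat = 564.2727 ÷ 9 kcal/g = 62.697 g.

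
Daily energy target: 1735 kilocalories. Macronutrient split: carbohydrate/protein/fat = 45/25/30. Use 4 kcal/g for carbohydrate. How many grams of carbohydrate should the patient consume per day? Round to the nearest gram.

Carbohydrate energy = 45% × 1735 = 780.75 kcal.
At 4 kcal/g: 780.75 ÷ 4 = 195.1875 g.

195 g/day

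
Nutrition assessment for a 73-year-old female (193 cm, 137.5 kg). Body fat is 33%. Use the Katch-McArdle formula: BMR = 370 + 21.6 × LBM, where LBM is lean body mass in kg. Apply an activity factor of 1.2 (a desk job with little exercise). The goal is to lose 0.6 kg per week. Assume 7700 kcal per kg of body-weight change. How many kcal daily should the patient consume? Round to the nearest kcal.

LBM = 137.5 × (1 − 0.33) = 92.125 kg. Katch-McArdle: BMR = 370 + 21.6 × 92.125 = 2359.9 kcal/day.
TEE = 2359.9 × 1.2 = 2831.88 kcal/day.
Required daily deficit = 0.6 × 7700 ÷ 7 = 660 kcal/day.
Target intake = 2831.88 − 660 = 2171.88 kcal/day.

2172 kcal daily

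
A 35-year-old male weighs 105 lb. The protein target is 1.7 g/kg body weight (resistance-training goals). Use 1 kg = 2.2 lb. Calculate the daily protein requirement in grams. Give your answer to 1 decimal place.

Weight in kg = 105 ÷ 2.2 = 47.7273 kg.
Protein = 1.7 g/kg × 47.7273 kg = 81.1364 g/day.

81.1 g/day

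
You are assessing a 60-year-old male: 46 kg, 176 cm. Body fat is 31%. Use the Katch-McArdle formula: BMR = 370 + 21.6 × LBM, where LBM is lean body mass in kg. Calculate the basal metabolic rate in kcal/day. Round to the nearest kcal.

LBM = 46 × (1 − 0.31) = 31.74 kg. Katch-McArdle: BMR = 370 + 21.6 × 31.74 = 1055.584 kcal/day.

1056 kcal/day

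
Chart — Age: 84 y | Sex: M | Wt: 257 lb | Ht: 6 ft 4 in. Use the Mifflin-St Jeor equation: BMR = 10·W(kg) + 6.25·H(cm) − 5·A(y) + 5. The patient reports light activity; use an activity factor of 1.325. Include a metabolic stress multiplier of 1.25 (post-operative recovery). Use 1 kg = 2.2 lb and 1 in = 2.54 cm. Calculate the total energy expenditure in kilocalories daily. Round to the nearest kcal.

Convert to metric: weight = 257 ÷ 2.2 = 116.8182 kg; height = (6×12 + 4) × 2.54 = 76 × 2.54 = 193.04 cm.
Mifflin-St Jeor (male): BMR = 10(116.8182) + 6.25(193.04) − 5(84) + 5 = 1168.1818 + 1206.5 − 420 + 5 = 1959.6818 kcal/day.
TEE = BMR × activity factor = 1959.6818 × 1.325 = 2596.5784 kcal/day.
Apply stress factor: 2596.5784 × 1.25 = 3245.723 kcal/day.

3246 kilocalories daily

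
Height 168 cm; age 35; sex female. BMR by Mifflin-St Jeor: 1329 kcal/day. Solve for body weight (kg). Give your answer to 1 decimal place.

61.5 kg

1329 = 10·W + 6.25(168) − 5(35) − 161
10·W = 1329 − 714 = 615, so W = 61.5 kg.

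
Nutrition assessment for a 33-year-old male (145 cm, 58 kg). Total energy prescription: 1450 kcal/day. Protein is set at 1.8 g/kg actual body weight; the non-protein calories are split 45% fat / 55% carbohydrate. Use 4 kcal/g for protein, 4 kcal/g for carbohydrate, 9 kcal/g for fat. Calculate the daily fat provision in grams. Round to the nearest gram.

52 g/day

Protein = 1.8 × 58 = 104.4 g → 104.4 × 4 = 417.6 kcal.
Non-protein calories = 1450 − 417.6 = 1032.4 kcal.
Fat: 45% × 1032.4 = 464.58 kcal; carbohydrate: 567.82 kcal.
Fat: 464.58 kcal ÷ 9 kcal/g = 51.62 g.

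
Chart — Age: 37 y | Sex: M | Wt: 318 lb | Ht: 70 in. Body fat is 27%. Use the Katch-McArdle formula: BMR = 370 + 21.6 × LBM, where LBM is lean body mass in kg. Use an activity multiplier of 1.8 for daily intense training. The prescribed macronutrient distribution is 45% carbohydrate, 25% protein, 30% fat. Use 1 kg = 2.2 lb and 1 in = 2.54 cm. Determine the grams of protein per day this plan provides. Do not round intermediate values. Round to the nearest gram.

298 g/day

Convert to metric: weight = 318 ÷ 2.2 = 144.5455 kg; height = 70 × 2.54 = 177.8 cm.
LBM = 144.5455 × (1 − 0.27) = 105.5182 kg. Katch-McArdle: BMR = 370 + 21.6 × 105.5182 = 2649.1927 kcal/day.
TEE = 2649.1927 × 1.8 = 4768.5469 kcal/day.
Protein energy = 25% × 4768.5469 = 1192.1367 kcal.
Protein = 1192.1367 ÷ 4 kcal/g = 298.0342 g.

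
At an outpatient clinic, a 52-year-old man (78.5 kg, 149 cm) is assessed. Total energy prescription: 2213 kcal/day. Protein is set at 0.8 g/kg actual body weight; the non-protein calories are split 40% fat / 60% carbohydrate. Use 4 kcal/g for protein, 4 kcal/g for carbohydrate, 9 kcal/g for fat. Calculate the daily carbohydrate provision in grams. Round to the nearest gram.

294 g/day

Protein = 0.8 × 78.5 = 62.8 g → 62.8 × 4 = 251.2 kcal.
Non-protein calories = 2213 − 251.2 = 1961.8 kcal.
Fat: 40% × 1961.8 = 784.72 kcal; carbohydrate: 1177.08 kcal.
Carbohydrate: 1177.08 kcal ÷ 4 kcal/g = 294.27 g.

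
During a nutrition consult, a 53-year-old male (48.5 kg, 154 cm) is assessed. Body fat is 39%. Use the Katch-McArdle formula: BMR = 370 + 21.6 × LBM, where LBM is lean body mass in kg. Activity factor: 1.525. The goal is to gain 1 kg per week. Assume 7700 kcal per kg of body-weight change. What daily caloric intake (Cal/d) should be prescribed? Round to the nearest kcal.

LBM = 48.5 × (1 − 0.39) = 29.585 kg. Katch-McArdle: BMR = 370 + 21.6 × 29.585 = 1009.036 kcal/day.
TEE = 1009.036 × 1.525 = 1538.7799 kcal/day.
Required daily surplus = 1 × 7700 ÷ 7 = 1100 kcal/day.
Target intake = 1538.7799 + 1100 = 2638.7799 kcal/day.

2639 Cal/d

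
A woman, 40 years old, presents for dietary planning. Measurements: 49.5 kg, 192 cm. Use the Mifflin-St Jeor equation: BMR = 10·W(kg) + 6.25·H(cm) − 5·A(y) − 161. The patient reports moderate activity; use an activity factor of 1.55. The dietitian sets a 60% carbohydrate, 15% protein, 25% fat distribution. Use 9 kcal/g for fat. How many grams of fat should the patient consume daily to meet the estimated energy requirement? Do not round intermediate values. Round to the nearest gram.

57 g/day

Mifflin-St Jeor (female): BMR = 10(49.5) + 6.25(192) − 5(40) − 161 = 495 + 1200 − 200 − 161 = 1334 kcal/day.
TEE = 1334 × 1.55 = 2067.7 kcal/day.
Fat energy = 25% × 2067.7 = 516.925 kcal.
Fat = 516.925 ÷ 9 kcal/g = 57.4361 g.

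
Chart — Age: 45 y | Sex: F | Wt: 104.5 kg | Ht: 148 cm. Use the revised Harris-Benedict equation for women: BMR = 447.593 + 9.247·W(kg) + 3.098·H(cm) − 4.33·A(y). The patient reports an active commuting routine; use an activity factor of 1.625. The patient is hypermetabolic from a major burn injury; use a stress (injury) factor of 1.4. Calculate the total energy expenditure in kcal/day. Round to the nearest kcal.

3816 kcal/day

Harris-Benedict: BMR = 447.593 + 9.247(104.5) + 3.098(148) − 4.33(45) = 1677.5585 kcal/day.
TEE = BMR × activity factor = 1677.5585 × 1.625 = 2726.0326 kcal/day.
Apply stress factor: 2726.0326 × 1.4 = 3816.4456 kcal/day.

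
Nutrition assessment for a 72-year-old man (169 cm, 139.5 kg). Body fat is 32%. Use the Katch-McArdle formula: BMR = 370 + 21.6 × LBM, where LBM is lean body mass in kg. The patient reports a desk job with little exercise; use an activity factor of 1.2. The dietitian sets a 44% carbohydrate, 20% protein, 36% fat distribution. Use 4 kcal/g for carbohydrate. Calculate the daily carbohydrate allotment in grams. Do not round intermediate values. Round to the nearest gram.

319 g/day

LBM = 139.5 × (1 − 0.32) = 94.86 kg. Katch-McArdle: BMR = 370 + 21.6 × 94.86 = 2418.976 kcal/day.
TEE = 2418.976 × 1.2 = 2902.7712 kcal/day.
Carbohydrate energy = 44% × 2902.7712 = 1277.2193 kcal.
Carbohydrate = 1277.2193 ÷ 4 kcal/g = 319.3048 g.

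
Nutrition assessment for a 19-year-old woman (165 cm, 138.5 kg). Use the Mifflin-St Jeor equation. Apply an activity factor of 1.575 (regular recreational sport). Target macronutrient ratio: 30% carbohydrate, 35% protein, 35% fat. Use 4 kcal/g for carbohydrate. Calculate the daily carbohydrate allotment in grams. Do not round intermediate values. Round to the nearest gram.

Mifflin-St Jeor (female): BMR = 10(138.5) + 6.25(165) − 5(19) − 161 = 1385 + 1031.25 − 95 − 161 = 2160.25 kcal/day.
TEE = 2160.25 × 1.575 = 3402.3938 kcal/day.
Carbohydrate energy = 30% × 3402.3938 = 1020.7181 kcal.
Carbohydrate = 1020.7181 ÷ 4 kcal/g = 255.1795 g.

255 g/day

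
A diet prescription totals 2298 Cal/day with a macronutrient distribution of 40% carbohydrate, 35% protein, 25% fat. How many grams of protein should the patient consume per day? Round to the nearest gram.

201 g/day

Protein energy = 35% × 2298 = 804.3 kcal.
At 4 kcal/g: 804.3 ÷ 4 = 201.075 g.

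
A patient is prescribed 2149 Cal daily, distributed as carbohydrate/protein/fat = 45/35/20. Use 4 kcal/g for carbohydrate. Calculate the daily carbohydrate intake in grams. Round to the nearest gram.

Carbohydrate energy = 45% × 2149 = 967.05 kcal.
At 4 kcal/g: 967.05 ÷ 4 = 241.7625 g.

242 g/day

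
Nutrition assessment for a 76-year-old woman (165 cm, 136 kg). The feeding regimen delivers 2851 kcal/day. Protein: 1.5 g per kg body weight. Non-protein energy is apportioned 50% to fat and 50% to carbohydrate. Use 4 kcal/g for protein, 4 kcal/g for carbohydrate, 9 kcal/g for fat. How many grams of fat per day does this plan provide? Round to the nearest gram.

113 g/day

Protein = 1.5 × 136 = 204 g → 204 × 4 = 816 kcal.
Non-protein calories = 2851 − 816 = 2035 kcal.
Fat: 50% × 2035 = 1017.5 kcal; carbohydrate: 1017.5 kcal.
Fat: 1017.5 kcal ÷ 9 kcal/g = 113.0556 g.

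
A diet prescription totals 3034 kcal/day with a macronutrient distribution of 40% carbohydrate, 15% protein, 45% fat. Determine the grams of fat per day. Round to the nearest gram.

152 g/day

Fat energy = 45% × 3034 = 1365.3 kcal.
At 9 kcal/g: 1365.3 ÷ 9 = 151.7 g.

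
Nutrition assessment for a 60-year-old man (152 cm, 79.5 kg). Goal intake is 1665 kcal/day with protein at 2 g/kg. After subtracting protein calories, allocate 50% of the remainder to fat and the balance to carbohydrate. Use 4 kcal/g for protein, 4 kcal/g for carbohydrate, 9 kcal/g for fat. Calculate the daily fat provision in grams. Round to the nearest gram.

57 g/day

Protein = 2 × 79.5 = 159 g → 159 × 4 = 636 kcal.
Non-protein calories = 1665 − 636 = 1029 kcal.
Fat: 50% × 1029 = 514.5 kcal; carbohydrate: 514.5 kcal.
Fat: 514.5 kcal ÷ 9 kcal/g = 57.1667 g.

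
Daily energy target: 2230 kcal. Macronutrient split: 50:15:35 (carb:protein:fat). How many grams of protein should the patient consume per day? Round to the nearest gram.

Protein energy = 15% × 2230 = 334.5 kcal.
At 4 kcal/g: 334.5 ÷ 4 = 83.625 g.

84 g/day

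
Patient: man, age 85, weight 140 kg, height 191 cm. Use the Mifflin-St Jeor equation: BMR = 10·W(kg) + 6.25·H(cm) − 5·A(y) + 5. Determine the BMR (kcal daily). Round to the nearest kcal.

Mifflin-St Jeor (male): BMR = 10(140) + 6.25(191) − 5(85) + 5 = 1400 + 1193.75 − 425 + 5 = 2173.75 kcal/day.

2174 kcal daily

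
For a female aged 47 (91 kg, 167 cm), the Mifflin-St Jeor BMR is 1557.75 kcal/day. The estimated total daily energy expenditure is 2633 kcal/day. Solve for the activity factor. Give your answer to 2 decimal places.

Activity factor = TEE ÷ BMR = 2633 ÷ 1557.75 = 1.69.

1.69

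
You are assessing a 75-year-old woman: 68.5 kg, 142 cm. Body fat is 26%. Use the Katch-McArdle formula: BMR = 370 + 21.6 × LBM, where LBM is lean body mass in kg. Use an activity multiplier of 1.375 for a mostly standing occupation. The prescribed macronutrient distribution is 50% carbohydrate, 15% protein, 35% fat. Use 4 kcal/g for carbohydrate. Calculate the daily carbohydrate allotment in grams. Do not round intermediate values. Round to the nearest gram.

LBM = 68.5 × (1 − 0.26) = 50.69 kg. Katch-McArdle: BMR = 370 + 21.6 × 50.69 = 1464.904 kcal/day.
TEE = 1464.904 × 1.375 = 2014.243 kcal/day.
Carbohydrate energy = 50% × 2014.243 = 1007.1215 kcal.
Carbohydrate = 1007.1215 ÷ 4 kcal/g = 251.7804 g.

252 g/day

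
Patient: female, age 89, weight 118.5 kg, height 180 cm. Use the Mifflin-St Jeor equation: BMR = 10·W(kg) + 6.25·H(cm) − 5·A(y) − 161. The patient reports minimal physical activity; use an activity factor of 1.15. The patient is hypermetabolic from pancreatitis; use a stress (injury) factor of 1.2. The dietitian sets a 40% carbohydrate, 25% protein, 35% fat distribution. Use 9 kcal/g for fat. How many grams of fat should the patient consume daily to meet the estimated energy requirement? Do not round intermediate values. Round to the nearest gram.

Mifflin-St Jeor (female): BMR = 10(118.5) + 6.25(180) − 5(89) − 161 = 1185 + 1125 − 445 − 161 = 1704 kcal/day.
TEE = 1704 × 1.15 = 1959.6 kcal/day.
With stress factor 1.2: 1959.6 × 1.2 = 2351.52 kcal/day.
Fat energy = 35% × 2351.52 = 823.032 kcal.
Fat = 823.032 ÷ 9 kcal/g = 91.448 g.

91 g/day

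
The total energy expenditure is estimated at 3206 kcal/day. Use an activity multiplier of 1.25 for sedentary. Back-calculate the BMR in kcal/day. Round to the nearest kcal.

BMR = TEE ÷ activity factor = 3206 ÷ 1.25 = 2564.8 kcal/day.

2565 kcal/day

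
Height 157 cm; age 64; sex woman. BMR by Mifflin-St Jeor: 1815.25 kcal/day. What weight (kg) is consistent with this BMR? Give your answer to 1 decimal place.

131.5 kg

1815.25 = 10·W + 6.25(157) − 5(64) − 161
10·W = 1815.25 − 500.25 = 1315, so W = 131.5 kg.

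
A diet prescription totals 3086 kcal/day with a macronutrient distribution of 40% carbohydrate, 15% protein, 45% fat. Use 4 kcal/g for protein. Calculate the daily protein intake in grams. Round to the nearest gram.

116 g/day

Protein energy = 15% × 3086 = 462.9 kcal.
At 4 kcal/g: 462.9 ÷ 4 = 115.725 g.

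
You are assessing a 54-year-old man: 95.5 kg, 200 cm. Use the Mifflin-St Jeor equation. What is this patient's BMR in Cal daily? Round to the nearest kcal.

1940 Cal daily

Mifflin-St Jeor (male): BMR = 10(95.5) + 6.25(200) − 5(54) + 5 = 955 + 1250 − 270 + 5 = 1940 kcal/day.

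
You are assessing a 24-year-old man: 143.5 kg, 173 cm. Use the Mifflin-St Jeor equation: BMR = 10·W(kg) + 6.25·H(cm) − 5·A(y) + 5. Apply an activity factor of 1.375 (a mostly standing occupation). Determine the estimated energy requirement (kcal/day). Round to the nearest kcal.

Mifflin-St Jeor (male): BMR = 10(143.5) + 6.25(173) − 5(24) + 5 = 1435 + 1081.25 − 120 + 5 = 2401.25 kcal/day.
TEE = BMR × activity factor = 2401.25 × 1.375 = 3301.7188 kcal/day.

3302 kcal/day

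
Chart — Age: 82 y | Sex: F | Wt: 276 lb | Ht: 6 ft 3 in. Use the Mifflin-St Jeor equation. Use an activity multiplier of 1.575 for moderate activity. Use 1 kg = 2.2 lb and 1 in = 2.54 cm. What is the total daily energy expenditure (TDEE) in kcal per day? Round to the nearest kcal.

2952 kcal per day

Convert to metric: weight = 276 ÷ 2.2 = 125.4545 kg; height = (6×12 + 3) × 2.54 = 75 × 2.54 = 190.5 cm.
Mifflin-St Jeor (female): BMR = 10(125.4545) + 6.25(190.5) − 5(82) − 161 = 1254.5455 + 1190.625 − 410 − 161 = 1874.1705 kcal/day.
TEE = BMR × activity factor = 1874.1705 × 1.575 = 2951.8185 kcal/day.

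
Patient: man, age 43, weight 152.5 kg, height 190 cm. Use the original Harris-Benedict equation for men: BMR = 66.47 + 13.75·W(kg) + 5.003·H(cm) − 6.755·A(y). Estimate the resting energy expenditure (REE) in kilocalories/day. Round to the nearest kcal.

2823 kilocalories/day

Harris-Benedict: BMR = 66.47 + 13.75(152.5) + 5.003(190) − 6.755(43) = 2823.45 kcal/day.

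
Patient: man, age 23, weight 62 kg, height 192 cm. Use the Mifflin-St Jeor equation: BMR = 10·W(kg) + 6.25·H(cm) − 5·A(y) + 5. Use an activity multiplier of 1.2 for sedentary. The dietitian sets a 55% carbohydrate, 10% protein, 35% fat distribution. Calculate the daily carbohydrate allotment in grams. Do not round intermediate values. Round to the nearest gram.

282 g/day

Mifflin-St Jeor (male): BMR = 10(62) + 6.25(192) − 5(23) + 5 = 620 + 1200 − 115 + 5 = 1710 kcal/day.
TEE = 1710 × 1.2 = 2052 kcal/day.
Carbohydrate energy = 55% × 2052 = 1128.6 kcal.
Carbohydrate = 1128.6 ÷ 4 kcal/g = 282.15 g.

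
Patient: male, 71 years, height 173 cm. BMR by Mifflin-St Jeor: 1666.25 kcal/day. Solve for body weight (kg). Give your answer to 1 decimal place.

93.5 kg

1666.25 = 10·W + 6.25(173) − 5(71) + 5
10·W = 1666.25 − 731.25 = 935, so W = 93.5 kg.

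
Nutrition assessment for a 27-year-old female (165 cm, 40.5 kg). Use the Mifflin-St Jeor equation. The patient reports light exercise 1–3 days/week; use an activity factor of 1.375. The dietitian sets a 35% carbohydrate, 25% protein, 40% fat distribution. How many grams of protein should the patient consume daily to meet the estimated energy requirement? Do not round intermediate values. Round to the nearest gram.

Mifflin-St Jeor (female): BMR = 10(40.5) + 6.25(165) − 5(27) − 161 = 405 + 1031.25 − 135 − 161 = 1140.25 kcal/day.
TEE = 1140.25 × 1.375 = 1567.8438 kcal/day.
Protein energy = 25% × 1567.8438 = 391.9609 kcal.
Protein = 391.9609 ÷ 4 kcal/g = 97.9902 g.

98 g/day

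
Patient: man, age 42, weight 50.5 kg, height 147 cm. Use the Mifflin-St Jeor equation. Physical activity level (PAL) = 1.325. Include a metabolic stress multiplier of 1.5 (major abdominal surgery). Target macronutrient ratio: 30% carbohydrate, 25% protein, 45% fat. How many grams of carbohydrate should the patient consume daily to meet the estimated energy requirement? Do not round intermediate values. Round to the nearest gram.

Mifflin-St Jeor (male): BMR = 10(50.5) + 6.25(147) − 5(42) + 5 = 505 + 918.75 − 210 + 5 = 1218.75 kcal/day.
TEE = 1218.75 × 1.325 = 1614.8438 kcal/day.
With stress factor 1.5: 1614.8438 × 1.5 = 2422.2656 kcal/day.
Carbohydrate energy = 30% × 2422.2656 = 726.6797 kcal.
Carbohydrate = 726.6797 ÷ 4 kcal/g = 181.6699 g.

182 g/day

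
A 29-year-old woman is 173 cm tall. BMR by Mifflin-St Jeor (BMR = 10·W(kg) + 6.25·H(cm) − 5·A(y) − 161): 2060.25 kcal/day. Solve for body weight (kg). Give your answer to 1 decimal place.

128.5 kg

2060.25 = 10·W + 6.25(173) − 5(29) − 161
10·W = 2060.25 − 775.25 = 1285, so W = 128.5 kg.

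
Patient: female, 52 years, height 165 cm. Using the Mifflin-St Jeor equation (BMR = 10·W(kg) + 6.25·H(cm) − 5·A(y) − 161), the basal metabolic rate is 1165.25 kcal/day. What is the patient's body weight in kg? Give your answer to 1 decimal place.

55.5 kg

1165.25 = 10·W + 6.25(165) − 5(52) − 161
10·W = 1165.25 − 610.25 = 555, so W = 55.5 kg.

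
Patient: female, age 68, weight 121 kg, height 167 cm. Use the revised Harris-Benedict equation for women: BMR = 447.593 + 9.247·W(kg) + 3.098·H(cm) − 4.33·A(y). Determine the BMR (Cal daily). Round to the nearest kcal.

Harris-Benedict: BMR = 447.593 + 9.247(121) + 3.098(167) − 4.33(68) = 1789.406 kcal/day.

1789 Cal daily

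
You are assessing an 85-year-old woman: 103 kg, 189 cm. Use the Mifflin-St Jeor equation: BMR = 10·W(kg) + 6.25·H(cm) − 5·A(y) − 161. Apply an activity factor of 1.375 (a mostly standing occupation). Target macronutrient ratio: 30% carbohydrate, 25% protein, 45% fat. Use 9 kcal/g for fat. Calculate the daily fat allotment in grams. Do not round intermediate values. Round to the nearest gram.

Mifflin-St Jeor (female): BMR = 10(103) + 6.25(189) − 5(85) − 161 = 1030 + 1181.25 − 425 − 161 = 1625.25 kcal/day.
TEE = 1625.25 × 1.375 = 2234.7188 kcal/day.
Fat energy = 45% × 2234.7188 = 1005.6234 kcal.
Fat = 1005.6234 ÷ 9 kcal/g = 111.7359 g.

112 g/day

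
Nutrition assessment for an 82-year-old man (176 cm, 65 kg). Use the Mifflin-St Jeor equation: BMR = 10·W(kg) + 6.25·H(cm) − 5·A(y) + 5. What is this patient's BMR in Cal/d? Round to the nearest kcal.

Mifflin-St Jeor (male): BMR = 10(65) + 6.25(176) − 5(82) + 5 = 650 + 1100 − 410 + 5 = 1345 kcal/day.

1345 Cal/d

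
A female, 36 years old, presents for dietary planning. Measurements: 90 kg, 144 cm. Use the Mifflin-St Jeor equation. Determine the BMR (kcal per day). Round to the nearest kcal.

1459 kcal per day

Mifflin-St Jeor (female): BMR = 10(90) + 6.25(144) − 5(36) − 161 = 900 + 900 − 180 − 161 = 1459 kcal/day.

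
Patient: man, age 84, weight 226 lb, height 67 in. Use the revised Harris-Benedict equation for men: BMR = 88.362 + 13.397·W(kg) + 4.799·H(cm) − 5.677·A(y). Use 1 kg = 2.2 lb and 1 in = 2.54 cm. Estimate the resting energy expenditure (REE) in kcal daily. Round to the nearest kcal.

1804 kcal daily

Convert to metric: weight = 226 ÷ 2.2 = 102.7273 kg; height = 67 × 2.54 = 170.18 cm.
Harris-Benedict: BMR = 88.362 + 13.397(102.7273) + 4.799(170.18) − 5.677(84) = 1804.4251 kcal/day.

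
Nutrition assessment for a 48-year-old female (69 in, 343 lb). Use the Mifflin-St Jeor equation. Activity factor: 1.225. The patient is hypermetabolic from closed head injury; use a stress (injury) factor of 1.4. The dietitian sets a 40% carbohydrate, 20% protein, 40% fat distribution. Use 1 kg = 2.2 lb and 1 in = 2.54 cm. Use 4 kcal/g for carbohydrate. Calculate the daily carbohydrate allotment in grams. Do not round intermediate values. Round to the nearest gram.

386 g/day

Convert to metric: weight = 343 ÷ 2.2 = 155.9091 kg; height = 69 × 2.54 = 175.26 cm.
Mifflin-St Jeor (female): BMR = 10(155.9091) + 6.25(175.26) − 5(48) − 161 = 1559.0909 + 1095.375 − 240 − 161 = 2253.4659 kcal/day.
TEE = 2253.4659 × 1.225 = 2760.4957 kcal/day.
With stress factor 1.4: 2760.4957 × 1.4 = 3864.694 kcal/day.
Carbohydrate energy = 40% × 3864.694 = 1545.8776 kcal.
Carbohydrate = 1545.8776 ÷ 4 kcal/g = 386.4694 g.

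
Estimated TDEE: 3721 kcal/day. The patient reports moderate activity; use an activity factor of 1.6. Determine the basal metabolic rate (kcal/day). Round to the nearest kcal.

BMR = TEE ÷ activity factor = 3721 ÷ 1.6 = 2325.625 kcal/day.

2326 kcal/day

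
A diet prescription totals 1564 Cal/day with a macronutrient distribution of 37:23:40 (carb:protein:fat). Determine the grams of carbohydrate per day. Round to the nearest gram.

Carbohydrate energy = 37% × 1564 = 578.68 kcal.
At 4 kcal/g: 578.68 ÷ 4 = 144.67 g.

145 g/day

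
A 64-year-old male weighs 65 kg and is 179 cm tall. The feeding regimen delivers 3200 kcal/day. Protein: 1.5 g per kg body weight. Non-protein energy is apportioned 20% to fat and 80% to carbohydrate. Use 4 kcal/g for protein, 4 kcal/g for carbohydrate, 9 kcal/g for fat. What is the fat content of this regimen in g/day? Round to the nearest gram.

Protein = 1.5 × 65 = 97.5 g → 97.5 × 4 = 390 kcal.
Non-protein calories = 3200 − 390 = 2810 kcal.
Fat: 20% × 2810 = 562 kcal; carbohydrate: 2248 kcal.
Fat: 562 kcal ÷ 9 kcal/g = 62.4444 g.

62 g/day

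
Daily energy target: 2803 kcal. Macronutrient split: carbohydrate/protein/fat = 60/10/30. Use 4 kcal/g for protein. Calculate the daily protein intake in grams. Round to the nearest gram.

70 g/day

Protein energy = 10% × 2803 = 280.3 kcal.
At 4 kcal/g: 280.3 ÷ 4 = 70.075 g.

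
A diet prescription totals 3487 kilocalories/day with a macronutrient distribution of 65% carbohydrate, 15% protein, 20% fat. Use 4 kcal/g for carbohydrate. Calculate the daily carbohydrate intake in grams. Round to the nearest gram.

Carbohydrate energy = 65% × 3487 = 2266.55 kcal.
At 4 kcal/g: 2266.55 ÷ 4 = 566.6375 g.

567 g/day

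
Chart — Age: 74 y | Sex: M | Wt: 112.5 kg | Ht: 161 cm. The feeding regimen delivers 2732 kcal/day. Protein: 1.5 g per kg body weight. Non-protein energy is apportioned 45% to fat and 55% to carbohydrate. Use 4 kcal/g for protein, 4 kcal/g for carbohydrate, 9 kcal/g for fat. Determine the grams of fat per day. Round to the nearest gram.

103 g/day

Protein = 1.5 × 112.5 = 168.75 g → 168.75 × 4 = 675 kcal.
Non-protein calories = 2732 − 675 = 2057 kcal.
Fat: 45% × 2057 = 925.65 kcal; carbohydrate: 1131.35 kcal.
Fat: 925.65 kcal ÷ 9 kcal/g = 102.85 g.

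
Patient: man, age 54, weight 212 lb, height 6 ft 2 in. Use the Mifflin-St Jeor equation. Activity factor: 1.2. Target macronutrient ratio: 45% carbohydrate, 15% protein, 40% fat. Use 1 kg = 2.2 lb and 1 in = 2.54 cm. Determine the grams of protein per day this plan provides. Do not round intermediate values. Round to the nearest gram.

84 g/day

Convert to metric: weight = 212 ÷ 2.2 = 96.3636 kg; height = (6×12 + 2) × 2.54 = 74 × 2.54 = 187.96 cm.
Mifflin-St Jeor (male): BMR = 10(96.3636) + 6.25(187.96) − 5(54) + 5 = 963.6364 + 1174.75 − 270 + 5 = 1873.3864 kcal/day.
TEE = 1873.3864 × 1.2 = 2248.0636 kcal/day.
Protein energy = 15% × 2248.0636 = 337.2095 kcal.
Protein = 337.2095 ÷ 4 kcal/g = 84.3024 g.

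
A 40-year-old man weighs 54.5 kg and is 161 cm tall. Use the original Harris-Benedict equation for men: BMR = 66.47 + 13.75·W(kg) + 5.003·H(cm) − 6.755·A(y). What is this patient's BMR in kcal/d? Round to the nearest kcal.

Harris-Benedict: BMR = 66.47 + 13.75(54.5) + 5.003(161) − 6.755(40) = 1351.128 kcal/day.

1351 kcal/d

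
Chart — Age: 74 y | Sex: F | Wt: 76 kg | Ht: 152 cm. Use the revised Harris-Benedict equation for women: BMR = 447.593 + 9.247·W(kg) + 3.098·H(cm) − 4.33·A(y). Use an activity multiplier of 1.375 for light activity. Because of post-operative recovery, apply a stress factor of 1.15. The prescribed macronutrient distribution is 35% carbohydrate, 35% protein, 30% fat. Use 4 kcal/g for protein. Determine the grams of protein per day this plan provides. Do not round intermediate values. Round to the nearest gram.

180 g/day

Harris-Benedict: BMR = 447.593 + 9.247(76) + 3.098(152) − 4.33(74) = 1300.841 kcal/day.
TEE = 1300.841 × 1.375 = 1788.6564 kcal/day.
With stress factor 1.15: 1788.6564 × 1.15 = 2056.9548 kcal/day.
Protein energy = 35% × 2056.9548 = 719.9342 kcal.
Protein = 719.9342 ÷ 4 kcal/g = 179.9835 g.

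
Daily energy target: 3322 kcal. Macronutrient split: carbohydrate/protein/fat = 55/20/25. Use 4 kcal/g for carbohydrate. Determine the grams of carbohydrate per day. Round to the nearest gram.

457 g/day

Carbohydrate energy = 55% × 3322 = 1827.1 kcal.
At 4 kcal/g: 1827.1 ÷ 4 = 456.775 g.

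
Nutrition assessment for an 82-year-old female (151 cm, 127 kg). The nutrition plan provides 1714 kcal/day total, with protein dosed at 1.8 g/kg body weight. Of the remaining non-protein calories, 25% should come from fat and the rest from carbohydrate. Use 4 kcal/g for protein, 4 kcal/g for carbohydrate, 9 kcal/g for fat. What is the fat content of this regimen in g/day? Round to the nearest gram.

22 g/day

Protein = 1.8 × 127 = 228.6 g → 228.6 × 4 = 914.4 kcal.
Non-protein calories = 1714 − 914.4 = 799.6 kcal.
Fat: 25% × 799.6 = 199.9 kcal; carbohydrate: 599.7 kcal.
Fat: 199.9 kcal ÷ 9 kcal/g = 22.2111 g.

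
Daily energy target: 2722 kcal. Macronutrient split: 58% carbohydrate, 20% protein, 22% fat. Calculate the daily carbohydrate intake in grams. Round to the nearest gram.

395 g/day

Carbohydrate energy = 58% × 2722 = 1578.76 kcal.
At 4 kcal/g: 1578.76 ÷ 4 = 394.69 g.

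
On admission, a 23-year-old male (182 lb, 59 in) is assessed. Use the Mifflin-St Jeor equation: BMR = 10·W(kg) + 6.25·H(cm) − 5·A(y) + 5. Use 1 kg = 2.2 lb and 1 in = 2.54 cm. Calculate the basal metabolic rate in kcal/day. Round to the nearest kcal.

Convert to metric: weight = 182 ÷ 2.2 = 82.7273 kg; height = 59 × 2.54 = 149.86 cm.
Mifflin-St Jeor (male): BMR = 10(82.7273) + 6.25(149.86) − 5(23) + 5 = 827.2727 + 936.625 − 115 + 5 = 1653.8977 kcal/day.

1654 kcal/day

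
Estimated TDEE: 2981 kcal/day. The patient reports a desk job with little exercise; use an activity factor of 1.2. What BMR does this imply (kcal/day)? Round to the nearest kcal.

BMR = TEE ÷ activity factor = 2981 ÷ 1.2 = 2484.1667 kcal/day.

2484 kcal/day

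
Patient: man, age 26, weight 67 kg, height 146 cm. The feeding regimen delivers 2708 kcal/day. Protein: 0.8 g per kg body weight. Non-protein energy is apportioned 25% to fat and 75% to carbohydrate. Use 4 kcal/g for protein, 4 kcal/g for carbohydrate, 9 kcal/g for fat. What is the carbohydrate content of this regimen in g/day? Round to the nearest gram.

468 g/day

Protein = 0.8 × 67 = 53.6 g → 53.6 × 4 = 214.4 kcal.
Non-protein calories = 2708 − 214.4 = 2493.6 kcal.
Fat: 25% × 2493.6 = 623.4 kcal; carbohydrate: 1870.2 kcal.
Carbohydrate: 1870.2 kcal ÷ 4 kcal/g = 467.55 g.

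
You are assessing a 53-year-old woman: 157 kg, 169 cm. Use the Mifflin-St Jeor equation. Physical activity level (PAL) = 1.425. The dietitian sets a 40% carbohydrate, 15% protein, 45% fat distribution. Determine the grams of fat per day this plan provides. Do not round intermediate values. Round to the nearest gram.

Mifflin-St Jeor (female): BMR = 10(157) + 6.25(169) − 5(53) − 161 = 1570 + 1056.25 − 265 − 161 = 2200.25 kcal/day.
TEE = 2200.25 × 1.425 = 3135.3563 kcal/day.
Fat energy = 45% × 3135.3563 = 1410.9103 kcal.
Fat = 1410.9103 ÷ 9 kcal/g = 156.7678 g.

157 g/day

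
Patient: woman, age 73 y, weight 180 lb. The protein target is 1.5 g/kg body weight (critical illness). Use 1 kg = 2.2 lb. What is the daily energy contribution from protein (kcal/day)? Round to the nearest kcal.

Weight in kg = 180 ÷ 2.2 = 81.8182 kg.
Protein = 1.5 g/kg × 81.8182 kg = 122.7273 g/day.
Protein energy = 122.7273 g × 4 kcal/g = 490.9091 kcal/day.

491 kcal/day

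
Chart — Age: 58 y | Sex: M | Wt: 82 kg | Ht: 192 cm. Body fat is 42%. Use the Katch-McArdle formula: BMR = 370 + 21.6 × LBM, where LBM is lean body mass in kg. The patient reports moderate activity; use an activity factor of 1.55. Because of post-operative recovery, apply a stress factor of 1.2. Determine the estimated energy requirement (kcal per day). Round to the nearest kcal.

2599 kcal per day

LBM = 82 × (1 − 0.42) = 47.56 kg. Katch-McArdle: BMR = 370 + 21.6 × 47.56 = 1397.296 kcal/day.
TEE = BMR × activity factor = 1397.296 × 1.55 = 2165.8088 kcal/day.
Apply stress factor: 2165.8088 × 1.2 = 2598.9706 kcal/day.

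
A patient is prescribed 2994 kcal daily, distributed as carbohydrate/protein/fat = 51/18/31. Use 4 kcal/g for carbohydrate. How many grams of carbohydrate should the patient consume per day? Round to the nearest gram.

382 g/day

Carbohydrate energy = 51% × 2994 = 1526.94 kcal.
At 4 kcal/g: 1526.94 ÷ 4 = 381.735 g.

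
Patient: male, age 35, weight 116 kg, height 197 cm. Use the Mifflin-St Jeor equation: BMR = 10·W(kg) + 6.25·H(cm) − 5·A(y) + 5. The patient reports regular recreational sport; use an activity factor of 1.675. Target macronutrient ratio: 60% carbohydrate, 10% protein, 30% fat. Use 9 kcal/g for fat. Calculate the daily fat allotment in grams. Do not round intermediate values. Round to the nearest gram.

124 g/day

Mifflin-St Jeor (male): BMR = 10(116) + 6.25(197) − 5(35) + 5 = 1160 + 1231.25 − 175 + 5 = 2221.25 kcal/day.
TEE = 2221.25 × 1.675 = 3720.5938 kcal/day.
Fat energy = 30% × 3720.5938 = 1116.1781 kcal.
Fat = 1116.1781 ÷ 9 kcal/g = 124.0198 g.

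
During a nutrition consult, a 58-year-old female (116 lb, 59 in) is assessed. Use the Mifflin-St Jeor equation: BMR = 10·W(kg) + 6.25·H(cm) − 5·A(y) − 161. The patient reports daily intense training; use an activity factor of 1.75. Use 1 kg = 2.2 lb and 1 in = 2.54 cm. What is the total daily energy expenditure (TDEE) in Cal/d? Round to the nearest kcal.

1773 Cal/d

Convert to metric: weight = 116 ÷ 2.2 = 52.7273 kg; height = 59 × 2.54 = 149.86 cm.
Mifflin-St Jeor (female): BMR = 10(52.7273) + 6.25(149.86) − 5(58) − 161 = 527.2727 + 936.625 − 290 − 161 = 1012.8977 kcal/day.
TEE = BMR × activity factor = 1012.8977 × 1.75 = 1772.571 kcal/day.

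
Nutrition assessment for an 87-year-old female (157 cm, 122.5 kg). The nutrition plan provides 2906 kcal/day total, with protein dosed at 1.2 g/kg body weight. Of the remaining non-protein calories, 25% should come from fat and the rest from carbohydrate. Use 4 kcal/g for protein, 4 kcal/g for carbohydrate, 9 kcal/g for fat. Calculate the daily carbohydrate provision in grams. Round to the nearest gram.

435 g/day

Protein = 1.2 × 122.5 = 147 g → 147 × 4 = 588 kcal.
Non-protein calories = 2906 − 588 = 2318 kcal.
Fat: 25% × 2318 = 579.5 kcal; carbohydrate: 1738.5 kcal.
Carbohydrate: 1738.5 kcal ÷ 4 kcal/g = 434.625 g.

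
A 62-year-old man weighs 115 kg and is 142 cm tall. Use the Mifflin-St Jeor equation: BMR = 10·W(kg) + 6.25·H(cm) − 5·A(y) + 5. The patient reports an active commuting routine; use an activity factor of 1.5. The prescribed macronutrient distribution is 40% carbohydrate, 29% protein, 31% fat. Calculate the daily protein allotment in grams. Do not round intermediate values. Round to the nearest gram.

188 g/day

Mifflin-St Jeor (male): BMR = 10(115) + 6.25(142) − 5(62) + 5 = 1150 + 887.5 − 310 + 5 = 1732.5 kcal/day.
TEE = 1732.5 × 1.5 = 2598.75 kcal/day.
Protein energy = 29% × 2598.75 = 753.6375 kcal.
Protein = 753.6375 ÷ 4 kcal/g = 188.4094 g.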